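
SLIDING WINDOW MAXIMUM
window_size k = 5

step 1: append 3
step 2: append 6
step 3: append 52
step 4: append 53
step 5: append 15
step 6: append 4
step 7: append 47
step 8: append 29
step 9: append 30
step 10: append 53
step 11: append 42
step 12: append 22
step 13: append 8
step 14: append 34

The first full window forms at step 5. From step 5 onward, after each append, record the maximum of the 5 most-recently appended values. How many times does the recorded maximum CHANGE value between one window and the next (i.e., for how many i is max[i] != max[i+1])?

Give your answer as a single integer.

Answer: 2

Derivation:
step 1: append 3 -> window=[3] (not full yet)
step 2: append 6 -> window=[3, 6] (not full yet)
step 3: append 52 -> window=[3, 6, 52] (not full yet)
step 4: append 53 -> window=[3, 6, 52, 53] (not full yet)
step 5: append 15 -> window=[3, 6, 52, 53, 15] -> max=53
step 6: append 4 -> window=[6, 52, 53, 15, 4] -> max=53
step 7: append 47 -> window=[52, 53, 15, 4, 47] -> max=53
step 8: append 29 -> window=[53, 15, 4, 47, 29] -> max=53
step 9: append 30 -> window=[15, 4, 47, 29, 30] -> max=47
step 10: append 53 -> window=[4, 47, 29, 30, 53] -> max=53
step 11: append 42 -> window=[47, 29, 30, 53, 42] -> max=53
step 12: append 22 -> window=[29, 30, 53, 42, 22] -> max=53
step 13: append 8 -> window=[30, 53, 42, 22, 8] -> max=53
step 14: append 34 -> window=[53, 42, 22, 8, 34] -> max=53
Recorded maximums: 53 53 53 53 47 53 53 53 53 53
Changes between consecutive maximums: 2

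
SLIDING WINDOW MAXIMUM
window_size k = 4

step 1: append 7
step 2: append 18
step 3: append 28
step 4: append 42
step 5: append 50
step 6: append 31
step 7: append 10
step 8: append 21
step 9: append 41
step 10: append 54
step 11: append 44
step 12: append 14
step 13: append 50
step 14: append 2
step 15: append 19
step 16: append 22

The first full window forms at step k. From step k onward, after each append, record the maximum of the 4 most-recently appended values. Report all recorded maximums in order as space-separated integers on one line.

Answer: 42 50 50 50 50 41 54 54 54 54 50 50 50

Derivation:
step 1: append 7 -> window=[7] (not full yet)
step 2: append 18 -> window=[7, 18] (not full yet)
step 3: append 28 -> window=[7, 18, 28] (not full yet)
step 4: append 42 -> window=[7, 18, 28, 42] -> max=42
step 5: append 50 -> window=[18, 28, 42, 50] -> max=50
step 6: append 31 -> window=[28, 42, 50, 31] -> max=50
step 7: append 10 -> window=[42, 50, 31, 10] -> max=50
step 8: append 21 -> window=[50, 31, 10, 21] -> max=50
step 9: append 41 -> window=[31, 10, 21, 41] -> max=41
step 10: append 54 -> window=[10, 21, 41, 54] -> max=54
step 11: append 44 -> window=[21, 41, 54, 44] -> max=54
step 12: append 14 -> window=[41, 54, 44, 14] -> max=54
step 13: append 50 -> window=[54, 44, 14, 50] -> max=54
step 14: append 2 -> window=[44, 14, 50, 2] -> max=50
step 15: append 19 -> window=[14, 50, 2, 19] -> max=50
step 16: append 22 -> window=[50, 2, 19, 22] -> max=50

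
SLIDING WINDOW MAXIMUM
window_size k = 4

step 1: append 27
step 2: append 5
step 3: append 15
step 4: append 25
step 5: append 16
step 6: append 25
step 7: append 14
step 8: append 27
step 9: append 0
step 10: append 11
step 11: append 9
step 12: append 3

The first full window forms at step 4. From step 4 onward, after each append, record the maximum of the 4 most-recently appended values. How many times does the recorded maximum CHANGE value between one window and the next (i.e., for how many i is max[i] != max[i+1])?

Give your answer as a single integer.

step 1: append 27 -> window=[27] (not full yet)
step 2: append 5 -> window=[27, 5] (not full yet)
step 3: append 15 -> window=[27, 5, 15] (not full yet)
step 4: append 25 -> window=[27, 5, 15, 25] -> max=27
step 5: append 16 -> window=[5, 15, 25, 16] -> max=25
step 6: append 25 -> window=[15, 25, 16, 25] -> max=25
step 7: append 14 -> window=[25, 16, 25, 14] -> max=25
step 8: append 27 -> window=[16, 25, 14, 27] -> max=27
step 9: append 0 -> window=[25, 14, 27, 0] -> max=27
step 10: append 11 -> window=[14, 27, 0, 11] -> max=27
step 11: append 9 -> window=[27, 0, 11, 9] -> max=27
step 12: append 3 -> window=[0, 11, 9, 3] -> max=11
Recorded maximums: 27 25 25 25 27 27 27 27 11
Changes between consecutive maximums: 3

Answer: 3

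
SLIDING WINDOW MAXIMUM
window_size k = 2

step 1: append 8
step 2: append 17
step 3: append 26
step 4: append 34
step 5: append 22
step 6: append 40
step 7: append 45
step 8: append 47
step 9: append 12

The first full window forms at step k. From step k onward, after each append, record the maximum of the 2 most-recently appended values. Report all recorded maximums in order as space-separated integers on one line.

step 1: append 8 -> window=[8] (not full yet)
step 2: append 17 -> window=[8, 17] -> max=17
step 3: append 26 -> window=[17, 26] -> max=26
step 4: append 34 -> window=[26, 34] -> max=34
step 5: append 22 -> window=[34, 22] -> max=34
step 6: append 40 -> window=[22, 40] -> max=40
step 7: append 45 -> window=[40, 45] -> max=45
step 8: append 47 -> window=[45, 47] -> max=47
step 9: append 12 -> window=[47, 12] -> max=47

Answer: 17 26 34 34 40 45 47 47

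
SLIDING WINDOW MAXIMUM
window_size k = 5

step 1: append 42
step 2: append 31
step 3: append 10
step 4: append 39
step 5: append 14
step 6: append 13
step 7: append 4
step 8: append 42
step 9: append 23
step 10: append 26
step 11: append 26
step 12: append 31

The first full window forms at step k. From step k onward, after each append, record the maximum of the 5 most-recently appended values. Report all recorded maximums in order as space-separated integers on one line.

step 1: append 42 -> window=[42] (not full yet)
step 2: append 31 -> window=[42, 31] (not full yet)
step 3: append 10 -> window=[42, 31, 10] (not full yet)
step 4: append 39 -> window=[42, 31, 10, 39] (not full yet)
step 5: append 14 -> window=[42, 31, 10, 39, 14] -> max=42
step 6: append 13 -> window=[31, 10, 39, 14, 13] -> max=39
step 7: append 4 -> window=[10, 39, 14, 13, 4] -> max=39
step 8: append 42 -> window=[39, 14, 13, 4, 42] -> max=42
step 9: append 23 -> window=[14, 13, 4, 42, 23] -> max=42
step 10: append 26 -> window=[13, 4, 42, 23, 26] -> max=42
step 11: append 26 -> window=[4, 42, 23, 26, 26] -> max=42
step 12: append 31 -> window=[42, 23, 26, 26, 31] -> max=42

Answer: 42 39 39 42 42 42 42 42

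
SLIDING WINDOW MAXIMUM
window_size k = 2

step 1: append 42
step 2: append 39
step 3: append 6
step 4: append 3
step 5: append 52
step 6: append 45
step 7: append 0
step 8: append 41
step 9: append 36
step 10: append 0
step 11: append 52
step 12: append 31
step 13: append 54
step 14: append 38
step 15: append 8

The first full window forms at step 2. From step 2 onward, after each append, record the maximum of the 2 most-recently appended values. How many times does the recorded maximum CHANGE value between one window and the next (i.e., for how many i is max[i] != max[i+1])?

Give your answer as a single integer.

Answer: 9

Derivation:
step 1: append 42 -> window=[42] (not full yet)
step 2: append 39 -> window=[42, 39] -> max=42
step 3: append 6 -> window=[39, 6] -> max=39
step 4: append 3 -> window=[6, 3] -> max=6
step 5: append 52 -> window=[3, 52] -> max=52
step 6: append 45 -> window=[52, 45] -> max=52
step 7: append 0 -> window=[45, 0] -> max=45
step 8: append 41 -> window=[0, 41] -> max=41
step 9: append 36 -> window=[41, 36] -> max=41
step 10: append 0 -> window=[36, 0] -> max=36
step 11: append 52 -> window=[0, 52] -> max=52
step 12: append 31 -> window=[52, 31] -> max=52
step 13: append 54 -> window=[31, 54] -> max=54
step 14: append 38 -> window=[54, 38] -> max=54
step 15: append 8 -> window=[38, 8] -> max=38
Recorded maximums: 42 39 6 52 52 45 41 41 36 52 52 54 54 38
Changes between consecutive maximums: 9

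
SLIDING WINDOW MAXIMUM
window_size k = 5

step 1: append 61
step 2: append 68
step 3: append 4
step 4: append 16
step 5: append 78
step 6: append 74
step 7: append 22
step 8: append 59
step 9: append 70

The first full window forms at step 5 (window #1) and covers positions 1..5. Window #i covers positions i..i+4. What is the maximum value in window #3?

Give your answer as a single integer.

Answer: 78

Derivation:
step 1: append 61 -> window=[61] (not full yet)
step 2: append 68 -> window=[61, 68] (not full yet)
step 3: append 4 -> window=[61, 68, 4] (not full yet)
step 4: append 16 -> window=[61, 68, 4, 16] (not full yet)
step 5: append 78 -> window=[61, 68, 4, 16, 78] -> max=78
step 6: append 74 -> window=[68, 4, 16, 78, 74] -> max=78
step 7: append 22 -> window=[4, 16, 78, 74, 22] -> max=78
Window #3 max = 78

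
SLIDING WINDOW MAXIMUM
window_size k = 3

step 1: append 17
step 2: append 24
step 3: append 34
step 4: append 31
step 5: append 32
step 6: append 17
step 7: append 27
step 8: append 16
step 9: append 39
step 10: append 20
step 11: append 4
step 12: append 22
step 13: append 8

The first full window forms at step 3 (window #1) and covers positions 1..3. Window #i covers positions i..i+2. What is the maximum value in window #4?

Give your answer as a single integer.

step 1: append 17 -> window=[17] (not full yet)
step 2: append 24 -> window=[17, 24] (not full yet)
step 3: append 34 -> window=[17, 24, 34] -> max=34
step 4: append 31 -> window=[24, 34, 31] -> max=34
step 5: append 32 -> window=[34, 31, 32] -> max=34
step 6: append 17 -> window=[31, 32, 17] -> max=32
Window #4 max = 32

Answer: 32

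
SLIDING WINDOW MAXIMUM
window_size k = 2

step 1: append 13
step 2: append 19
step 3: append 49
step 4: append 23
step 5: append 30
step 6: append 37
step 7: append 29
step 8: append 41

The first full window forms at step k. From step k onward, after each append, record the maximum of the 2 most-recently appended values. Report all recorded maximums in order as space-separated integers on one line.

Answer: 19 49 49 30 37 37 41

Derivation:
step 1: append 13 -> window=[13] (not full yet)
step 2: append 19 -> window=[13, 19] -> max=19
step 3: append 49 -> window=[19, 49] -> max=49
step 4: append 23 -> window=[49, 23] -> max=49
step 5: append 30 -> window=[23, 30] -> max=30
step 6: append 37 -> window=[30, 37] -> max=37
step 7: append 29 -> window=[37, 29] -> max=37
step 8: append 41 -> window=[29, 41] -> max=41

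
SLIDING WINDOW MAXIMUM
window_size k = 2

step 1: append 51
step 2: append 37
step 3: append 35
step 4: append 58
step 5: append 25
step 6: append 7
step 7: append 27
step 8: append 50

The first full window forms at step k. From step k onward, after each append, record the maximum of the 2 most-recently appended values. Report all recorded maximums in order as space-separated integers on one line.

Answer: 51 37 58 58 25 27 50

Derivation:
step 1: append 51 -> window=[51] (not full yet)
step 2: append 37 -> window=[51, 37] -> max=51
step 3: append 35 -> window=[37, 35] -> max=37
step 4: append 58 -> window=[35, 58] -> max=58
step 5: append 25 -> window=[58, 25] -> max=58
step 6: append 7 -> window=[25, 7] -> max=25
step 7: append 27 -> window=[7, 27] -> max=27
step 8: append 50 -> window=[27, 50] -> max=50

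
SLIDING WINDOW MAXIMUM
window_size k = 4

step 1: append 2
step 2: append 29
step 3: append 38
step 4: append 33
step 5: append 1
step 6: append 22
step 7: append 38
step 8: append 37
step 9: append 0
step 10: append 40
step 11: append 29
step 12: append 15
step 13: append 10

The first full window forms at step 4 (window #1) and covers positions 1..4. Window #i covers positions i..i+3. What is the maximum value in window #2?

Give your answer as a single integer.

step 1: append 2 -> window=[2] (not full yet)
step 2: append 29 -> window=[2, 29] (not full yet)
step 3: append 38 -> window=[2, 29, 38] (not full yet)
step 4: append 33 -> window=[2, 29, 38, 33] -> max=38
step 5: append 1 -> window=[29, 38, 33, 1] -> max=38
Window #2 max = 38

Answer: 38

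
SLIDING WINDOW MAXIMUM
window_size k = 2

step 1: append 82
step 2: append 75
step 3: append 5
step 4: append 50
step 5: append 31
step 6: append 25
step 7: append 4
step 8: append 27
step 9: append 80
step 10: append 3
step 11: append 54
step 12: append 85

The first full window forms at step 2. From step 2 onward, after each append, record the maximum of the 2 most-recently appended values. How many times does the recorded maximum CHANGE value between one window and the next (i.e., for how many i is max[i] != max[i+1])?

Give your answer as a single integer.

Answer: 8

Derivation:
step 1: append 82 -> window=[82] (not full yet)
step 2: append 75 -> window=[82, 75] -> max=82
step 3: append 5 -> window=[75, 5] -> max=75
step 4: append 50 -> window=[5, 50] -> max=50
step 5: append 31 -> window=[50, 31] -> max=50
step 6: append 25 -> window=[31, 25] -> max=31
step 7: append 4 -> window=[25, 4] -> max=25
step 8: append 27 -> window=[4, 27] -> max=27
step 9: append 80 -> window=[27, 80] -> max=80
step 10: append 3 -> window=[80, 3] -> max=80
step 11: append 54 -> window=[3, 54] -> max=54
step 12: append 85 -> window=[54, 85] -> max=85
Recorded maximums: 82 75 50 50 31 25 27 80 80 54 85
Changes between consecutive maximums: 8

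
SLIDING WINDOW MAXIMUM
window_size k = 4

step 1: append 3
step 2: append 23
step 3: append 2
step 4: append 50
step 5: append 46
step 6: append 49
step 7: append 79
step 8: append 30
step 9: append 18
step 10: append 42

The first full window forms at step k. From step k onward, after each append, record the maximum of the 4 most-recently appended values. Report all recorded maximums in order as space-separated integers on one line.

Answer: 50 50 50 79 79 79 79

Derivation:
step 1: append 3 -> window=[3] (not full yet)
step 2: append 23 -> window=[3, 23] (not full yet)
step 3: append 2 -> window=[3, 23, 2] (not full yet)
step 4: append 50 -> window=[3, 23, 2, 50] -> max=50
step 5: append 46 -> window=[23, 2, 50, 46] -> max=50
step 6: append 49 -> window=[2, 50, 46, 49] -> max=50
step 7: append 79 -> window=[50, 46, 49, 79] -> max=79
step 8: append 30 -> window=[46, 49, 79, 30] -> max=79
step 9: append 18 -> window=[49, 79, 30, 18] -> max=79
step 10: append 42 -> window=[79, 30, 18, 42] -> max=79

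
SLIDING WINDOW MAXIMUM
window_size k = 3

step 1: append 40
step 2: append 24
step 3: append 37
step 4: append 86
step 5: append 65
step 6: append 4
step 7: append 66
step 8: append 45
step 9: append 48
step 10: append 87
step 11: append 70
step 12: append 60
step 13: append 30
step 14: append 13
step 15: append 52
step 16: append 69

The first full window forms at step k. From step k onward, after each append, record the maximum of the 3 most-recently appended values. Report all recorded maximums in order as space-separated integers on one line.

step 1: append 40 -> window=[40] (not full yet)
step 2: append 24 -> window=[40, 24] (not full yet)
step 3: append 37 -> window=[40, 24, 37] -> max=40
step 4: append 86 -> window=[24, 37, 86] -> max=86
step 5: append 65 -> window=[37, 86, 65] -> max=86
step 6: append 4 -> window=[86, 65, 4] -> max=86
step 7: append 66 -> window=[65, 4, 66] -> max=66
step 8: append 45 -> window=[4, 66, 45] -> max=66
step 9: append 48 -> window=[66, 45, 48] -> max=66
step 10: append 87 -> window=[45, 48, 87] -> max=87
step 11: append 70 -> window=[48, 87, 70] -> max=87
step 12: append 60 -> window=[87, 70, 60] -> max=87
step 13: append 30 -> window=[70, 60, 30] -> max=70
step 14: append 13 -> window=[60, 30, 13] -> max=60
step 15: append 52 -> window=[30, 13, 52] -> max=52
step 16: append 69 -> window=[13, 52, 69] -> max=69

Answer: 40 86 86 86 66 66 66 87 87 87 70 60 52 69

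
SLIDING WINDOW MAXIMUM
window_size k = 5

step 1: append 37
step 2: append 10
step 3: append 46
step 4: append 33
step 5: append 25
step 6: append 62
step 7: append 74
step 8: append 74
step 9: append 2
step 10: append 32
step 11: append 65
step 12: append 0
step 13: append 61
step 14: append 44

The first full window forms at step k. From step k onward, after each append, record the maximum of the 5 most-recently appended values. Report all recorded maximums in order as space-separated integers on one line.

Answer: 46 62 74 74 74 74 74 74 65 65

Derivation:
step 1: append 37 -> window=[37] (not full yet)
step 2: append 10 -> window=[37, 10] (not full yet)
step 3: append 46 -> window=[37, 10, 46] (not full yet)
step 4: append 33 -> window=[37, 10, 46, 33] (not full yet)
step 5: append 25 -> window=[37, 10, 46, 33, 25] -> max=46
step 6: append 62 -> window=[10, 46, 33, 25, 62] -> max=62
step 7: append 74 -> window=[46, 33, 25, 62, 74] -> max=74
step 8: append 74 -> window=[33, 25, 62, 74, 74] -> max=74
step 9: append 2 -> window=[25, 62, 74, 74, 2] -> max=74
step 10: append 32 -> window=[62, 74, 74, 2, 32] -> max=74
step 11: append 65 -> window=[74, 74, 2, 32, 65] -> max=74
step 12: append 0 -> window=[74, 2, 32, 65, 0] -> max=74
step 13: append 61 -> window=[2, 32, 65, 0, 61] -> max=65
step 14: append 44 -> window=[32, 65, 0, 61, 44] -> max=65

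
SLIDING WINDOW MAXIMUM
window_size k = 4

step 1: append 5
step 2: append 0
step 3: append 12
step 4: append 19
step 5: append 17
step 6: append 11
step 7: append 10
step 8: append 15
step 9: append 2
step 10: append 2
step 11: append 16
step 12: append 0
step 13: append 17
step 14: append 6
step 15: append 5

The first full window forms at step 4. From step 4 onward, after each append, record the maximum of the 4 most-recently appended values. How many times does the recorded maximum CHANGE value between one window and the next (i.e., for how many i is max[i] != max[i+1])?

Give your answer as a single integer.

Answer: 4

Derivation:
step 1: append 5 -> window=[5] (not full yet)
step 2: append 0 -> window=[5, 0] (not full yet)
step 3: append 12 -> window=[5, 0, 12] (not full yet)
step 4: append 19 -> window=[5, 0, 12, 19] -> max=19
step 5: append 17 -> window=[0, 12, 19, 17] -> max=19
step 6: append 11 -> window=[12, 19, 17, 11] -> max=19
step 7: append 10 -> window=[19, 17, 11, 10] -> max=19
step 8: append 15 -> window=[17, 11, 10, 15] -> max=17
step 9: append 2 -> window=[11, 10, 15, 2] -> max=15
step 10: append 2 -> window=[10, 15, 2, 2] -> max=15
step 11: append 16 -> window=[15, 2, 2, 16] -> max=16
step 12: append 0 -> window=[2, 2, 16, 0] -> max=16
step 13: append 17 -> window=[2, 16, 0, 17] -> max=17
step 14: append 6 -> window=[16, 0, 17, 6] -> max=17
step 15: append 5 -> window=[0, 17, 6, 5] -> max=17
Recorded maximums: 19 19 19 19 17 15 15 16 16 17 17 17
Changes between consecutive maximums: 4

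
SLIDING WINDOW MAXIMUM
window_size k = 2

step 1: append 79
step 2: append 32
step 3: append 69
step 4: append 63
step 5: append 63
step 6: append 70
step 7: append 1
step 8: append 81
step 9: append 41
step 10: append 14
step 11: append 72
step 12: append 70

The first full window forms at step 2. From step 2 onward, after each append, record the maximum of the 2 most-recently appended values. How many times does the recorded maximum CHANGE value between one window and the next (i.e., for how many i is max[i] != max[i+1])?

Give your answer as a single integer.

Answer: 6

Derivation:
step 1: append 79 -> window=[79] (not full yet)
step 2: append 32 -> window=[79, 32] -> max=79
step 3: append 69 -> window=[32, 69] -> max=69
step 4: append 63 -> window=[69, 63] -> max=69
step 5: append 63 -> window=[63, 63] -> max=63
step 6: append 70 -> window=[63, 70] -> max=70
step 7: append 1 -> window=[70, 1] -> max=70
step 8: append 81 -> window=[1, 81] -> max=81
step 9: append 41 -> window=[81, 41] -> max=81
step 10: append 14 -> window=[41, 14] -> max=41
step 11: append 72 -> window=[14, 72] -> max=72
step 12: append 70 -> window=[72, 70] -> max=72
Recorded maximums: 79 69 69 63 70 70 81 81 41 72 72
Changes between consecutive maximums: 6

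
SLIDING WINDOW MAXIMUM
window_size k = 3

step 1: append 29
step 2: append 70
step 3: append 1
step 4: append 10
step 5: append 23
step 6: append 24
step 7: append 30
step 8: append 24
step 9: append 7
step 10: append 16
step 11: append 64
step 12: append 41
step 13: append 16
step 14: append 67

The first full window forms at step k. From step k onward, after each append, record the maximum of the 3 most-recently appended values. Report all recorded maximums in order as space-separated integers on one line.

step 1: append 29 -> window=[29] (not full yet)
step 2: append 70 -> window=[29, 70] (not full yet)
step 3: append 1 -> window=[29, 70, 1] -> max=70
step 4: append 10 -> window=[70, 1, 10] -> max=70
step 5: append 23 -> window=[1, 10, 23] -> max=23
step 6: append 24 -> window=[10, 23, 24] -> max=24
step 7: append 30 -> window=[23, 24, 30] -> max=30
step 8: append 24 -> window=[24, 30, 24] -> max=30
step 9: append 7 -> window=[30, 24, 7] -> max=30
step 10: append 16 -> window=[24, 7, 16] -> max=24
step 11: append 64 -> window=[7, 16, 64] -> max=64
step 12: append 41 -> window=[16, 64, 41] -> max=64
step 13: append 16 -> window=[64, 41, 16] -> max=64
step 14: append 67 -> window=[41, 16, 67] -> max=67

Answer: 70 70 23 24 30 30 30 24 64 64 64 67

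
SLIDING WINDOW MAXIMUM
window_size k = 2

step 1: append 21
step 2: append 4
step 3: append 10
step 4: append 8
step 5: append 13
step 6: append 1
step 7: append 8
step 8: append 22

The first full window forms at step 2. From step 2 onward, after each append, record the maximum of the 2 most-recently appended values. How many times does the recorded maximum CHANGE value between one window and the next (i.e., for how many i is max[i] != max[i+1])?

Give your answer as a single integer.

Answer: 4

Derivation:
step 1: append 21 -> window=[21] (not full yet)
step 2: append 4 -> window=[21, 4] -> max=21
step 3: append 10 -> window=[4, 10] -> max=10
step 4: append 8 -> window=[10, 8] -> max=10
step 5: append 13 -> window=[8, 13] -> max=13
step 6: append 1 -> window=[13, 1] -> max=13
step 7: append 8 -> window=[1, 8] -> max=8
step 8: append 22 -> window=[8, 22] -> max=22
Recorded maximums: 21 10 10 13 13 8 22
Changes between consecutive maximums: 4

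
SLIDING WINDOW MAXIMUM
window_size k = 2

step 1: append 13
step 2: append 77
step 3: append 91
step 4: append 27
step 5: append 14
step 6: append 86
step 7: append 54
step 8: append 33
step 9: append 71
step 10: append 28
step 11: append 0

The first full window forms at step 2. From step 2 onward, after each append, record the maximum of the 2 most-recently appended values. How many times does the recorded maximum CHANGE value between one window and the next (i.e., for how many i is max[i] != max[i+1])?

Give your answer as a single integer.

Answer: 6

Derivation:
step 1: append 13 -> window=[13] (not full yet)
step 2: append 77 -> window=[13, 77] -> max=77
step 3: append 91 -> window=[77, 91] -> max=91
step 4: append 27 -> window=[91, 27] -> max=91
step 5: append 14 -> window=[27, 14] -> max=27
step 6: append 86 -> window=[14, 86] -> max=86
step 7: append 54 -> window=[86, 54] -> max=86
step 8: append 33 -> window=[54, 33] -> max=54
step 9: append 71 -> window=[33, 71] -> max=71
step 10: append 28 -> window=[71, 28] -> max=71
step 11: append 0 -> window=[28, 0] -> max=28
Recorded maximums: 77 91 91 27 86 86 54 71 71 28
Changes between consecutive maximums: 6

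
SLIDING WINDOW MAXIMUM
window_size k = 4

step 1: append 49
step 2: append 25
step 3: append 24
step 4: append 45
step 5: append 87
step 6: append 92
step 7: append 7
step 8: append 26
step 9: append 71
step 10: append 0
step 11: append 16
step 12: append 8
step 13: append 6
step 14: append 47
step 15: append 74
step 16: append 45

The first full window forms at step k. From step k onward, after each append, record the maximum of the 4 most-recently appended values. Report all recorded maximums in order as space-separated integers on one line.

Answer: 49 87 92 92 92 92 71 71 71 16 47 74 74

Derivation:
step 1: append 49 -> window=[49] (not full yet)
step 2: append 25 -> window=[49, 25] (not full yet)
step 3: append 24 -> window=[49, 25, 24] (not full yet)
step 4: append 45 -> window=[49, 25, 24, 45] -> max=49
step 5: append 87 -> window=[25, 24, 45, 87] -> max=87
step 6: append 92 -> window=[24, 45, 87, 92] -> max=92
step 7: append 7 -> window=[45, 87, 92, 7] -> max=92
step 8: append 26 -> window=[87, 92, 7, 26] -> max=92
step 9: append 71 -> window=[92, 7, 26, 71] -> max=92
step 10: append 0 -> window=[7, 26, 71, 0] -> max=71
step 11: append 16 -> window=[26, 71, 0, 16] -> max=71
step 12: append 8 -> window=[71, 0, 16, 8] -> max=71
step 13: append 6 -> window=[0, 16, 8, 6] -> max=16
step 14: append 47 -> window=[16, 8, 6, 47] -> max=47
step 15: append 74 -> window=[8, 6, 47, 74] -> max=74
step 16: append 45 -> window=[6, 47, 74, 45] -> max=74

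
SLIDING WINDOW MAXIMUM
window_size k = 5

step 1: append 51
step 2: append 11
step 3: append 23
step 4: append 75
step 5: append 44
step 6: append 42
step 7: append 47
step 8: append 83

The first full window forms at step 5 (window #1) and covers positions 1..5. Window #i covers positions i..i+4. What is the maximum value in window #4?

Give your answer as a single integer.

Answer: 83

Derivation:
step 1: append 51 -> window=[51] (not full yet)
step 2: append 11 -> window=[51, 11] (not full yet)
step 3: append 23 -> window=[51, 11, 23] (not full yet)
step 4: append 75 -> window=[51, 11, 23, 75] (not full yet)
step 5: append 44 -> window=[51, 11, 23, 75, 44] -> max=75
step 6: append 42 -> window=[11, 23, 75, 44, 42] -> max=75
step 7: append 47 -> window=[23, 75, 44, 42, 47] -> max=75
step 8: append 83 -> window=[75, 44, 42, 47, 83] -> max=83
Window #4 max = 83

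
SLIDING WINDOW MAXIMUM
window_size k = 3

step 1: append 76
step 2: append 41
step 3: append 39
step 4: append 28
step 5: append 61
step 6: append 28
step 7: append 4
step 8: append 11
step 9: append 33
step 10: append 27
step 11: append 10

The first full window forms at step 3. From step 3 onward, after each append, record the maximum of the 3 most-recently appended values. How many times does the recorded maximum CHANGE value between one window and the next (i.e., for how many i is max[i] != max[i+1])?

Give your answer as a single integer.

Answer: 4

Derivation:
step 1: append 76 -> window=[76] (not full yet)
step 2: append 41 -> window=[76, 41] (not full yet)
step 3: append 39 -> window=[76, 41, 39] -> max=76
step 4: append 28 -> window=[41, 39, 28] -> max=41
step 5: append 61 -> window=[39, 28, 61] -> max=61
step 6: append 28 -> window=[28, 61, 28] -> max=61
step 7: append 4 -> window=[61, 28, 4] -> max=61
step 8: append 11 -> window=[28, 4, 11] -> max=28
step 9: append 33 -> window=[4, 11, 33] -> max=33
step 10: append 27 -> window=[11, 33, 27] -> max=33
step 11: append 10 -> window=[33, 27, 10] -> max=33
Recorded maximums: 76 41 61 61 61 28 33 33 33
Changes between consecutive maximums: 4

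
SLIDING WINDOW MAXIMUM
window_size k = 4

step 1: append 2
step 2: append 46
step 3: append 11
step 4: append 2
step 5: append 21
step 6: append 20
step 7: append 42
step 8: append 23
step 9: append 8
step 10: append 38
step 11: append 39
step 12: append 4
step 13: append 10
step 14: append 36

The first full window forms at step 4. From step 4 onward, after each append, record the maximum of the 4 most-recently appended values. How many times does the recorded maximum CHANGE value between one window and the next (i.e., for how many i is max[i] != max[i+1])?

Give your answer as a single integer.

step 1: append 2 -> window=[2] (not full yet)
step 2: append 46 -> window=[2, 46] (not full yet)
step 3: append 11 -> window=[2, 46, 11] (not full yet)
step 4: append 2 -> window=[2, 46, 11, 2] -> max=46
step 5: append 21 -> window=[46, 11, 2, 21] -> max=46
step 6: append 20 -> window=[11, 2, 21, 20] -> max=21
step 7: append 42 -> window=[2, 21, 20, 42] -> max=42
step 8: append 23 -> window=[21, 20, 42, 23] -> max=42
step 9: append 8 -> window=[20, 42, 23, 8] -> max=42
step 10: append 38 -> window=[42, 23, 8, 38] -> max=42
step 11: append 39 -> window=[23, 8, 38, 39] -> max=39
step 12: append 4 -> window=[8, 38, 39, 4] -> max=39
step 13: append 10 -> window=[38, 39, 4, 10] -> max=39
step 14: append 36 -> window=[39, 4, 10, 36] -> max=39
Recorded maximums: 46 46 21 42 42 42 42 39 39 39 39
Changes between consecutive maximums: 3

Answer: 3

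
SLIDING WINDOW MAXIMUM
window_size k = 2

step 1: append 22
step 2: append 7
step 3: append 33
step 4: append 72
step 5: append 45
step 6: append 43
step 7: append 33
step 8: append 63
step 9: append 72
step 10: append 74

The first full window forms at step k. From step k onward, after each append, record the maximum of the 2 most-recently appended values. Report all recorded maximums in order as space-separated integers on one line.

step 1: append 22 -> window=[22] (not full yet)
step 2: append 7 -> window=[22, 7] -> max=22
step 3: append 33 -> window=[7, 33] -> max=33
step 4: append 72 -> window=[33, 72] -> max=72
step 5: append 45 -> window=[72, 45] -> max=72
step 6: append 43 -> window=[45, 43] -> max=45
step 7: append 33 -> window=[43, 33] -> max=43
step 8: append 63 -> window=[33, 63] -> max=63
step 9: append 72 -> window=[63, 72] -> max=72
step 10: append 74 -> window=[72, 74] -> max=74

Answer: 22 33 72 72 45 43 63 72 74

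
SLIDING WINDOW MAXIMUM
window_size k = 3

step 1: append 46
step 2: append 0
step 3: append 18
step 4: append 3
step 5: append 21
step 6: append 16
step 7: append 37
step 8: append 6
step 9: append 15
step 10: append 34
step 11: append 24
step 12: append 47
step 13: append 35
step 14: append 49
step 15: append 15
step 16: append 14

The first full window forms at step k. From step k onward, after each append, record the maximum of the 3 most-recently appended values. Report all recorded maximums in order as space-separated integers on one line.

step 1: append 46 -> window=[46] (not full yet)
step 2: append 0 -> window=[46, 0] (not full yet)
step 3: append 18 -> window=[46, 0, 18] -> max=46
step 4: append 3 -> window=[0, 18, 3] -> max=18
step 5: append 21 -> window=[18, 3, 21] -> max=21
step 6: append 16 -> window=[3, 21, 16] -> max=21
step 7: append 37 -> window=[21, 16, 37] -> max=37
step 8: append 6 -> window=[16, 37, 6] -> max=37
step 9: append 15 -> window=[37, 6, 15] -> max=37
step 10: append 34 -> window=[6, 15, 34] -> max=34
step 11: append 24 -> window=[15, 34, 24] -> max=34
step 12: append 47 -> window=[34, 24, 47] -> max=47
step 13: append 35 -> window=[24, 47, 35] -> max=47
step 14: append 49 -> window=[47, 35, 49] -> max=49
step 15: append 15 -> window=[35, 49, 15] -> max=49
step 16: append 14 -> window=[49, 15, 14] -> max=49

Answer: 46 18 21 21 37 37 37 34 34 47 47 49 49 49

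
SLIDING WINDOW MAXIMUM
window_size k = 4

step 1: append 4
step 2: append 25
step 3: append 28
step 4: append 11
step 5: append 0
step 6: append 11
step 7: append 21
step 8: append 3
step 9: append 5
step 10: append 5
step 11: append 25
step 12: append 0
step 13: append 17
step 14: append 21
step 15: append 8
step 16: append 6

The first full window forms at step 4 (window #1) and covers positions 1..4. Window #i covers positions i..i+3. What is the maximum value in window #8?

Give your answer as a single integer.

Answer: 25

Derivation:
step 1: append 4 -> window=[4] (not full yet)
step 2: append 25 -> window=[4, 25] (not full yet)
step 3: append 28 -> window=[4, 25, 28] (not full yet)
step 4: append 11 -> window=[4, 25, 28, 11] -> max=28
step 5: append 0 -> window=[25, 28, 11, 0] -> max=28
step 6: append 11 -> window=[28, 11, 0, 11] -> max=28
step 7: append 21 -> window=[11, 0, 11, 21] -> max=21
step 8: append 3 -> window=[0, 11, 21, 3] -> max=21
step 9: append 5 -> window=[11, 21, 3, 5] -> max=21
step 10: append 5 -> window=[21, 3, 5, 5] -> max=21
step 11: append 25 -> window=[3, 5, 5, 25] -> max=25
Window #8 max = 25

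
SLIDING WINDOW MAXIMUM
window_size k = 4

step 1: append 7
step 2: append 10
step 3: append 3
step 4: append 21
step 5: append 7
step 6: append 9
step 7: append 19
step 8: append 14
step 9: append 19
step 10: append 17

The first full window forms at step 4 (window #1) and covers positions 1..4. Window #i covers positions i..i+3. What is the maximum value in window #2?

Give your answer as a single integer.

step 1: append 7 -> window=[7] (not full yet)
step 2: append 10 -> window=[7, 10] (not full yet)
step 3: append 3 -> window=[7, 10, 3] (not full yet)
step 4: append 21 -> window=[7, 10, 3, 21] -> max=21
step 5: append 7 -> window=[10, 3, 21, 7] -> max=21
Window #2 max = 21

Answer: 21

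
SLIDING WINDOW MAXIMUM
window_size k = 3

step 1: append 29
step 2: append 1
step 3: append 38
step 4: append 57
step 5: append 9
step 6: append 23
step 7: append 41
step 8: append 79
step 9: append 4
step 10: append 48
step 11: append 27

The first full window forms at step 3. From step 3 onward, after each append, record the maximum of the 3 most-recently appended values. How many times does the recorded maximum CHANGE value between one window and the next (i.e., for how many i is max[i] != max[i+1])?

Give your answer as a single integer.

step 1: append 29 -> window=[29] (not full yet)
step 2: append 1 -> window=[29, 1] (not full yet)
step 3: append 38 -> window=[29, 1, 38] -> max=38
step 4: append 57 -> window=[1, 38, 57] -> max=57
step 5: append 9 -> window=[38, 57, 9] -> max=57
step 6: append 23 -> window=[57, 9, 23] -> max=57
step 7: append 41 -> window=[9, 23, 41] -> max=41
step 8: append 79 -> window=[23, 41, 79] -> max=79
step 9: append 4 -> window=[41, 79, 4] -> max=79
step 10: append 48 -> window=[79, 4, 48] -> max=79
step 11: append 27 -> window=[4, 48, 27] -> max=48
Recorded maximums: 38 57 57 57 41 79 79 79 48
Changes between consecutive maximums: 4

Answer: 4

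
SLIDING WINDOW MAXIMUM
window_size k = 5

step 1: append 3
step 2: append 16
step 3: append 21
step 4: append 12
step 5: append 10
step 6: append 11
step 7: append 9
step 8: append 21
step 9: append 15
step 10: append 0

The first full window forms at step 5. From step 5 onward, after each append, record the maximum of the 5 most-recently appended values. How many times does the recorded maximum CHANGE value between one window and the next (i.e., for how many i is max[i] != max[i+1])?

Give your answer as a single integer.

Answer: 0

Derivation:
step 1: append 3 -> window=[3] (not full yet)
step 2: append 16 -> window=[3, 16] (not full yet)
step 3: append 21 -> window=[3, 16, 21] (not full yet)
step 4: append 12 -> window=[3, 16, 21, 12] (not full yet)
step 5: append 10 -> window=[3, 16, 21, 12, 10] -> max=21
step 6: append 11 -> window=[16, 21, 12, 10, 11] -> max=21
step 7: append 9 -> window=[21, 12, 10, 11, 9] -> max=21
step 8: append 21 -> window=[12, 10, 11, 9, 21] -> max=21
step 9: append 15 -> window=[10, 11, 9, 21, 15] -> max=21
step 10: append 0 -> window=[11, 9, 21, 15, 0] -> max=21
Recorded maximums: 21 21 21 21 21 21
Changes between consecutive maximums: 0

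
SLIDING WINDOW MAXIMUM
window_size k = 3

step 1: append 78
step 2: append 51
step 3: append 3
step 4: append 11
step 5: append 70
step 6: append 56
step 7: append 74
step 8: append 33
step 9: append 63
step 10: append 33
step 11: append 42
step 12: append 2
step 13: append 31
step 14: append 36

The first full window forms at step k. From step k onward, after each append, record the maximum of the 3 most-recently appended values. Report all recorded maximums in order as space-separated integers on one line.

step 1: append 78 -> window=[78] (not full yet)
step 2: append 51 -> window=[78, 51] (not full yet)
step 3: append 3 -> window=[78, 51, 3] -> max=78
step 4: append 11 -> window=[51, 3, 11] -> max=51
step 5: append 70 -> window=[3, 11, 70] -> max=70
step 6: append 56 -> window=[11, 70, 56] -> max=70
step 7: append 74 -> window=[70, 56, 74] -> max=74
step 8: append 33 -> window=[56, 74, 33] -> max=74
step 9: append 63 -> window=[74, 33, 63] -> max=74
step 10: append 33 -> window=[33, 63, 33] -> max=63
step 11: append 42 -> window=[63, 33, 42] -> max=63
step 12: append 2 -> window=[33, 42, 2] -> max=42
step 13: append 31 -> window=[42, 2, 31] -> max=42
step 14: append 36 -> window=[2, 31, 36] -> max=36

Answer: 78 51 70 70 74 74 74 63 63 42 42 36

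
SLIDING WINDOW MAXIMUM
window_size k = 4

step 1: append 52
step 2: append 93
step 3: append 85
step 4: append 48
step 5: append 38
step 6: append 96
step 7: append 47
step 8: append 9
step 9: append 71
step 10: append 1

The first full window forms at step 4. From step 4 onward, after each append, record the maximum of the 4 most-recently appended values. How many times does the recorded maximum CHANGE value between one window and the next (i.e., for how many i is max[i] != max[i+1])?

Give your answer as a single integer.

step 1: append 52 -> window=[52] (not full yet)
step 2: append 93 -> window=[52, 93] (not full yet)
step 3: append 85 -> window=[52, 93, 85] (not full yet)
step 4: append 48 -> window=[52, 93, 85, 48] -> max=93
step 5: append 38 -> window=[93, 85, 48, 38] -> max=93
step 6: append 96 -> window=[85, 48, 38, 96] -> max=96
step 7: append 47 -> window=[48, 38, 96, 47] -> max=96
step 8: append 9 -> window=[38, 96, 47, 9] -> max=96
step 9: append 71 -> window=[96, 47, 9, 71] -> max=96
step 10: append 1 -> window=[47, 9, 71, 1] -> max=71
Recorded maximums: 93 93 96 96 96 96 71
Changes between consecutive maximums: 2

Answer: 2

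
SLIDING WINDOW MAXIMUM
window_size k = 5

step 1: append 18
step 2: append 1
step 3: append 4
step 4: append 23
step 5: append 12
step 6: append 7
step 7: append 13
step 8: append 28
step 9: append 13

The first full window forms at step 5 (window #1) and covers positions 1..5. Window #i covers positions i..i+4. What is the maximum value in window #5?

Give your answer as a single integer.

step 1: append 18 -> window=[18] (not full yet)
step 2: append 1 -> window=[18, 1] (not full yet)
step 3: append 4 -> window=[18, 1, 4] (not full yet)
step 4: append 23 -> window=[18, 1, 4, 23] (not full yet)
step 5: append 12 -> window=[18, 1, 4, 23, 12] -> max=23
step 6: append 7 -> window=[1, 4, 23, 12, 7] -> max=23
step 7: append 13 -> window=[4, 23, 12, 7, 13] -> max=23
step 8: append 28 -> window=[23, 12, 7, 13, 28] -> max=28
step 9: append 13 -> window=[12, 7, 13, 28, 13] -> max=28
Window #5 max = 28

Answer: 28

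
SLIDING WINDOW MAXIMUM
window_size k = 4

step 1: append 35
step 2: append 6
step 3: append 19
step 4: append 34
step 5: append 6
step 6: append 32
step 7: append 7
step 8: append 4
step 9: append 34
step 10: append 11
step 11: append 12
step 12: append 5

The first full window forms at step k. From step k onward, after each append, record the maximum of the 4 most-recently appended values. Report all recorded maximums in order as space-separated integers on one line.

step 1: append 35 -> window=[35] (not full yet)
step 2: append 6 -> window=[35, 6] (not full yet)
step 3: append 19 -> window=[35, 6, 19] (not full yet)
step 4: append 34 -> window=[35, 6, 19, 34] -> max=35
step 5: append 6 -> window=[6, 19, 34, 6] -> max=34
step 6: append 32 -> window=[19, 34, 6, 32] -> max=34
step 7: append 7 -> window=[34, 6, 32, 7] -> max=34
step 8: append 4 -> window=[6, 32, 7, 4] -> max=32
step 9: append 34 -> window=[32, 7, 4, 34] -> max=34
step 10: append 11 -> window=[7, 4, 34, 11] -> max=34
step 11: append 12 -> window=[4, 34, 11, 12] -> max=34
step 12: append 5 -> window=[34, 11, 12, 5] -> max=34

Answer: 35 34 34 34 32 34 34 34 34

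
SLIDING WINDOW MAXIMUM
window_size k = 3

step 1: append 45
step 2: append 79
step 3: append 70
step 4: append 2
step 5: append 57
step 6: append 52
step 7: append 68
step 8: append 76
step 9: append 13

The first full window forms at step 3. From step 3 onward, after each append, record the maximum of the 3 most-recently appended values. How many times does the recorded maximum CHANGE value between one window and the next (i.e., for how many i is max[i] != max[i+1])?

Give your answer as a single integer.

Answer: 4

Derivation:
step 1: append 45 -> window=[45] (not full yet)
step 2: append 79 -> window=[45, 79] (not full yet)
step 3: append 70 -> window=[45, 79, 70] -> max=79
step 4: append 2 -> window=[79, 70, 2] -> max=79
step 5: append 57 -> window=[70, 2, 57] -> max=70
step 6: append 52 -> window=[2, 57, 52] -> max=57
step 7: append 68 -> window=[57, 52, 68] -> max=68
step 8: append 76 -> window=[52, 68, 76] -> max=76
step 9: append 13 -> window=[68, 76, 13] -> max=76
Recorded maximums: 79 79 70 57 68 76 76
Changes between consecutive maximums: 4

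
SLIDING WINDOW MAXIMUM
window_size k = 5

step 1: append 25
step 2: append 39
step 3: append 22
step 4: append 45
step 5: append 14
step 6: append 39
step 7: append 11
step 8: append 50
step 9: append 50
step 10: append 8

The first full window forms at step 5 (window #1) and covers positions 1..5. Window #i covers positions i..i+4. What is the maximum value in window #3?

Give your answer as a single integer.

step 1: append 25 -> window=[25] (not full yet)
step 2: append 39 -> window=[25, 39] (not full yet)
step 3: append 22 -> window=[25, 39, 22] (not full yet)
step 4: append 45 -> window=[25, 39, 22, 45] (not full yet)
step 5: append 14 -> window=[25, 39, 22, 45, 14] -> max=45
step 6: append 39 -> window=[39, 22, 45, 14, 39] -> max=45
step 7: append 11 -> window=[22, 45, 14, 39, 11] -> max=45
Window #3 max = 45

Answer: 45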